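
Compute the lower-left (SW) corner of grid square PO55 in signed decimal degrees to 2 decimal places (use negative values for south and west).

55.00, 130.00

Field P=15, O=14: +15·20° lon, +14·10° lat → SW at lon 120°, lat 50°.
Square 5, 5: +5·2° lon, +5·1° lat → SW at lon 130°, lat 55°.
latitude 55.00, longitude 130.00.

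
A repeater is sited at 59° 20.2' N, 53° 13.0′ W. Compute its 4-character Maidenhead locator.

Add 180° to longitude and 90° to latitude: 126.78, 149.34.
Field: lon ⌊126.78/20⌋ = 6 → G; lat ⌊149.34/10⌋ = 14 → O.
Square: lon ⌊6.78/2⌋ = 3; lat ⌊9.34/1⌋ = 9.

GO39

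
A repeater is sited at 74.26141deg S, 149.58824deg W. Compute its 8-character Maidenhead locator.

BB55er97

Offset from 180°W / 90°S: lon 30.41176°, lat 15.73859°.
Field: lon ⌊30.41176/20⌋ = 1 → B; lat ⌊15.73859/10⌋ = 1 → B.
Square: lon ⌊10.41176/2⌋ = 5; lat ⌊5.73859/1⌋ = 5.
Subsquare: lon ⌊0.41176/0.0833333⌋ = 4 → e; lat ⌊0.73859/0.0416667⌋ = 17 → r.
Extended square: lon ⌊0.07843/0.00833333⌋ = 9; lat ⌊0.03026/0.00416667⌋ = 7.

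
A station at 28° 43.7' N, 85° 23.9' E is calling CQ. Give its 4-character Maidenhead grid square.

NL28

Add 180° to longitude and 90° to latitude: 265.40, 118.73.
Field (20°×10°, letters A–R): 265.40/20 → 13 → N, 118.73/10 → 11 → L; chars NL.
Square (2°×1°, digits 0–9): 5.40/2 → 2, 8.73/1 → 8; chars 28.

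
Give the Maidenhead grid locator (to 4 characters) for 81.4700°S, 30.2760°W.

Offset from 180°W / 90°S: lon 149.72°, lat 8.53°.
Field: lon ⌊149.72/20⌋ = 7 → H; lat ⌊8.53/10⌋ = 0 → A.
Square: lon ⌊9.72/2⌋ = 4; lat ⌊8.53/1⌋ = 8.

HA48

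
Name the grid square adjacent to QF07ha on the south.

QF06hx

Latitude subsquare a = 0; −1 → -1, wraps to 23 = x, carry into square.
Latitude square 7; −1 → 6.
The longitude characters are unchanged.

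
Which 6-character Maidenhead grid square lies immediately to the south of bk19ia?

Latitude subsquare a = 0; −1 → -1, wraps to 23 = x, carry into square.
Latitude square 9; −1 → 8.
The longitude characters are unchanged.

BK18ix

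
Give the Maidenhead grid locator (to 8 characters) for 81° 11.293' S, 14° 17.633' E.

JA78dt54

Add 180° to longitude and 90° to latitude: 194.29388, 8.81178.
Field (20°×10°, letters A–R): 194.29388/20 → 9 → J, 8.81178/10 → 0 → A; chars JA.
Square (2°×1°, digits 0–9): 14.29388/2 → 7, 8.81178/1 → 8; chars 78.
Subsquare (5′×2.5′, letters a–x): 0.29388/0.0833333 → 3 → d, 0.81178/0.0416667 → 19 → t; chars dt.
Extended square (30″×15″, digits 0–9): 0.04388/0.00833333 → 5, 0.02012/0.00416667 → 4; chars 54.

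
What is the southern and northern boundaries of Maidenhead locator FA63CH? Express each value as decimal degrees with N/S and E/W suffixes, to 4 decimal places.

Field F=5, A=0: +5·20° lon, +0·10° lat → SW at lon -80°, lat -90°.
Square 6, 3: +6·2° lon, +3·1° lat → SW at lon -68°, lat -87°.
Subsquare c=2, h=7: +2·0.0833333° lon, +7·0.0416667° lat → SW at lon -67.8333°, lat -86.7083°.
Cell spans 0.0833333° lon × 0.0416667° lat.
south 86.7083° S, north 86.6667° S.

86.7083° S, 86.6667° S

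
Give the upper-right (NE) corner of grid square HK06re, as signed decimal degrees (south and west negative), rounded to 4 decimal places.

16.2083, -38.5000

Field H=7, K=10: +7·20° lon, +10·10° lat → SW at lon -40°, lat 10°.
Square 0, 6: +0·2° lon, +6·1° lat → SW at lon -40°, lat 16°.
Subsquare r=17, e=4: +17·0.0833333° lon, +4·0.0416667° lat → SW at lon -38.5833°, lat 16.1667°.
Cell spans 0.0833333° lon × 0.0416667° lat. NE corner is SW corner plus one full cell.
latitude 16.2083, longitude -38.5000.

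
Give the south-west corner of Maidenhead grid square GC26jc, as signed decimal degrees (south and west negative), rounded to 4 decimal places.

-63.9167, -55.2500

Field G=6, C=2: +6·20° lon, +2·10° lat → SW at lon -60°, lat -70°.
Square 2, 6: +2·2° lon, +6·1° lat → SW at lon -56°, lat -64°.
Subsquare j=9, c=2: +9·0.0833333° lon, +2·0.0416667° lat → SW at lon -55.25°, lat -63.9167°.
latitude -63.9167, longitude -55.2500.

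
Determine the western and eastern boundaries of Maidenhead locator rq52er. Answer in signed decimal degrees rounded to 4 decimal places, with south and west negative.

Field R=17, Q=16: +17·20° lon, +16·10° lat → SW at lon 160°, lat 70°.
Square 5, 2: +5·2° lon, +2·1° lat → SW at lon 170°, lat 72°.
Subsquare e=4, r=17: +4·0.0833333° lon, +17·0.0416667° lat → SW at lon 170.333°, lat 72.7083°.
Cell spans 0.0833333° lon × 0.0416667° lat.
west 170.3333, east 170.4167.

170.3333, 170.4167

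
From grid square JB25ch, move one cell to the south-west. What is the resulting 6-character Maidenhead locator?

JB25bg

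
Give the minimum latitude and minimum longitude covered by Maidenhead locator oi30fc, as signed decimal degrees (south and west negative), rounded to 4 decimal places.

-9.9167, 106.4167

Field O=14, I=8: +14·20° lon, +8·10° lat → SW at lon 100°, lat -10°.
Square 3, 0: +3·2° lon, +0·1° lat → SW at lon 106°, lat -10°.
Subsquare f=5, c=2: +5·0.0833333° lon, +2·0.0416667° lat → SW at lon 106.417°, lat -9.91667°.
latitude -9.9167, longitude 106.4167.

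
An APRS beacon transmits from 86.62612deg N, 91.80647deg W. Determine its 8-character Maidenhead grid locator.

ER46cp30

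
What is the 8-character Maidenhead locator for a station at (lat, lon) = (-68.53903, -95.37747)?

EC21hl40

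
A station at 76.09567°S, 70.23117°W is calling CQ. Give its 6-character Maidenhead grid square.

FB43vv

Offset from 180°W / 90°S: lon 109.7688°, lat 13.9043°.
Field: lon ⌊109.7688/20⌋ = 5 → F; lat ⌊13.9043/10⌋ = 1 → B.
Square: lon ⌊9.7688/2⌋ = 4; lat ⌊3.9043/1⌋ = 3.
Subsquare: lon ⌊1.7688/0.0833333⌋ = 21 → v; lat ⌊0.9043/0.0416667⌋ = 21 → v.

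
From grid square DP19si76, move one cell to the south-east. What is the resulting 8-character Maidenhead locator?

Longitude extended square 7; +1 → 8.
Latitude extended square 6; −1 → 5.

DP19si85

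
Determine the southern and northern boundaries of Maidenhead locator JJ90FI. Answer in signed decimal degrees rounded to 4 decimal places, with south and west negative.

Field J=9, J=9: +9·20° lon, +9·10° lat → SW at lon 0°, lat 0°.
Square 9, 0: +9·2° lon, +0·1° lat → SW at lon 18°, lat 0°.
Subsquare f=5, i=8: +5·0.0833333° lon, +8·0.0416667° lat → SW at lon 18.4167°, lat 0.333333°.
Cell spans 0.0833333° lon × 0.0416667° lat.
south 0.3333, north 0.3750.

0.3333, 0.3750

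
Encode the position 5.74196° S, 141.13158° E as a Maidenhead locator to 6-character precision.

Add 180° to longitude and 90° to latitude: 321.1316, 84.2580.
Field (20°×10°, letters A–R): lon ⌊321.1316/20⌋ = 16 → Q; lat ⌊84.2580/10⌋ = 8 → I.
Square (2°×1°, digits 0–9): lon ⌊1.1316/2⌋ = 0; lat ⌊4.2580/1⌋ = 4.
Subsquare (5′×2.5′, letters a–x): lon ⌊1.1316/0.0833333⌋ = 13 → n; lat ⌊0.2580/0.0416667⌋ = 6 → g.

QI04ng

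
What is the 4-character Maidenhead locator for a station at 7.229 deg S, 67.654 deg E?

Add 180° to longitude and 90° to latitude: 247.65, 82.77.
Field (20°×10°, letters A–R): lon ⌊247.65/20⌋ = 12 → M; lat ⌊82.77/10⌋ = 8 → I.
Square (2°×1°, digits 0–9): lon ⌊7.65/2⌋ = 3; lat ⌊2.77/1⌋ = 2.

MI32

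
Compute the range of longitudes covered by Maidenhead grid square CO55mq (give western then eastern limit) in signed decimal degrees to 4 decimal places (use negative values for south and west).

-129.0000, -128.9167

Field C=2, O=14: +2·20° lon, +14·10° lat → SW at lon -140°, lat 50°.
Square 5, 5: +5·2° lon, +5·1° lat → SW at lon -130°, lat 55°.
Subsquare m=12, q=16: +12·0.0833333° lon, +16·0.0416667° lat → SW at lon -129°, lat 55.6667°.
Cell spans 0.0833333° lon × 0.0416667° lat.
west -129.0000, east -128.9167.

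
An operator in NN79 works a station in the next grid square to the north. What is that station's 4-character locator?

NO70

Latitude square 9; +1 → 10, wraps to 0, carry into field.
Latitude field N = 13; +1 → 14 = O.
The longitude characters are unchanged.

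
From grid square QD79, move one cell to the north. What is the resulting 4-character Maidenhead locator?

QE70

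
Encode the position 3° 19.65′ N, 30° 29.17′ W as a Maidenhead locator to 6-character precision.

Add 180° to longitude and 90° to latitude: 149.5138, 93.3275.
Field: 149.5138/20 → 7 → H, 93.3275/10 → 9 → J; chars HJ.
Square: 9.5138/2 → 4, 3.3275/1 → 3; chars 43.
Subsquare: 1.5138/0.0833333 → 18 → s, 0.3275/0.0416667 → 7 → h; chars sh.

HJ43sh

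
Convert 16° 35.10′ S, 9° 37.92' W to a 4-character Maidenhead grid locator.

IH53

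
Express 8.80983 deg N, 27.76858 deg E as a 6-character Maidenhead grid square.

KJ38vt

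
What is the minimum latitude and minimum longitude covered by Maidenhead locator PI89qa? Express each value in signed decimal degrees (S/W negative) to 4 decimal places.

-1.0000, 137.3333

Field P=15, I=8: +15·20° lon, +8·10° lat → SW at lon 120°, lat -10°.
Square 8, 9: +8·2° lon, +9·1° lat → SW at lon 136°, lat -1°.
Subsquare q=16, a=0: +16·0.0833333° lon, +0·0.0416667° lat → SW at lon 137.333°, lat -1°.
latitude -1.0000, longitude 137.3333.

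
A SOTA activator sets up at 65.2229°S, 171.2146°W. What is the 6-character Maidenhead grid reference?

AC44js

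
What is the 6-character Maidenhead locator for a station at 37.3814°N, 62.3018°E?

Add 180° to longitude and 90° to latitude: 242.3018, 127.3814.
Field: lon ⌊242.3018/20⌋ = 12 → M; lat ⌊127.3814/10⌋ = 12 → M.
Square: lon ⌊2.3018/2⌋ = 1; lat ⌊7.3814/1⌋ = 7.
Subsquare: lon ⌊0.3018/0.0833333⌋ = 3 → d; lat ⌊0.3814/0.0416667⌋ = 9 → j.

MM17dj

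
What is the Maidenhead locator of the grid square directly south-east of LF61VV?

Longitude subsquare v = 21; +1 → 22 = w.
Latitude subsquare v = 21; −1 → 20 = u.

LF61wu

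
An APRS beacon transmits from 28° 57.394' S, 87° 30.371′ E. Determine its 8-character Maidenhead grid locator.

NG31sb00

Shift to the Maidenhead origin (180°W, 90°S): lon 267.50618, lat 61.04343.
Field: lon ⌊267.50618/20⌋ = 13 → N; lat ⌊61.04343/10⌋ = 6 → G.
Square: lon ⌊7.50618/2⌋ = 3; lat ⌊1.04343/1⌋ = 1.
Subsquare: lon ⌊1.50618/0.0833333⌋ = 18 → s; lat ⌊0.04343/0.0416667⌋ = 1 → b.
Extended square: lon ⌊0.00618/0.00833333⌋ = 0; lat ⌊0.00177/0.00416667⌋ = 0.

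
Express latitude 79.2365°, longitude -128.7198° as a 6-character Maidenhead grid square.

Offset from 180°W / 90°S: lon 51.2802°, lat 169.2365°.
Field: 51.2802/20 → 2 → C, 169.2365/10 → 16 → Q; chars CQ.
Square: 11.2802/2 → 5, 9.2365/1 → 9; chars 59.
Subsquare: 1.2802/0.0833333 → 15 → p, 0.2365/0.0416667 → 5 → f; chars pf.

CQ59pf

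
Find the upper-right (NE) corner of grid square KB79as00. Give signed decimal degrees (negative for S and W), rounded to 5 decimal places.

-70.24583, 34.00833

Field K=10, B=1: +10·20° lon, +1·10° lat → SW at lon 20°, lat -80°.
Square 7, 9: +7·2° lon, +9·1° lat → SW at lon 34°, lat -71°.
Subsquare a=0, s=18: +0·0.0833333° lon, +18·0.0416667° lat → SW at lon 34°, lat -70.25°.
Extended square 0, 0: +0·0.00833333° lon, +0·0.00416667° lat → SW at lon 34°, lat -70.25°.
Cell spans 0.00833333° lon × 0.00416667° lat. NE corner is SW corner plus one full cell.
latitude -70.24583, longitude 34.00833.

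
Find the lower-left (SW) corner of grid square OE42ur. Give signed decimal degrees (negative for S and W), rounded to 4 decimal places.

-47.2917, 109.6667

Field O=14, E=4: +14·20° lon, +4·10° lat → SW at lon 100°, lat -50°.
Square 4, 2: +4·2° lon, +2·1° lat → SW at lon 108°, lat -48°.
Subsquare u=20, r=17: +20·0.0833333° lon, +17·0.0416667° lat → SW at lon 109.667°, lat -47.2917°.
latitude -47.2917, longitude 109.6667.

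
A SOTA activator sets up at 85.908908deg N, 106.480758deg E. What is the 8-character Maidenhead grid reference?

OR35fv78

Offset from 180°W / 90°S: lon 286.48076°, lat 175.90891°.
Field: 286.48076/20 → 14 → O, 175.90891/10 → 17 → R; chars OR.
Square: 6.48076/2 → 3, 5.90891/1 → 5; chars 35.
Subsquare: 0.48076/0.0833333 → 5 → f, 0.90891/0.0416667 → 21 → v; chars fv.
Extended square: 0.06409/0.00833333 → 7, 0.03391/0.00416667 → 8; chars 78.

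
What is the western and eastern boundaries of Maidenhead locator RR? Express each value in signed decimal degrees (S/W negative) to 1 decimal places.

160.0, 180.0

Field R=17, R=17: +17·20° lon, +17·10° lat → SW at lon 160°, lat 80°.
Cell spans 20° lon × 10° lat.
west 160.0, east 180.0.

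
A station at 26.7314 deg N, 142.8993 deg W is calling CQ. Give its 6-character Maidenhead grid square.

BL86nr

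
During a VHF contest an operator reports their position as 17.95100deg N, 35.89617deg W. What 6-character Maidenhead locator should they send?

Shift to the Maidenhead origin (180°W, 90°S): lon 144.1038, lat 107.9510.
Field: lon ⌊144.1038/20⌋ = 7 → H; lat ⌊107.9510/10⌋ = 10 → K.
Square: lon ⌊4.1038/2⌋ = 2; lat ⌊7.9510/1⌋ = 7.
Subsquare: lon ⌊0.1038/0.0833333⌋ = 1 → b; lat ⌊0.9510/0.0416667⌋ = 22 → w.

HK27bw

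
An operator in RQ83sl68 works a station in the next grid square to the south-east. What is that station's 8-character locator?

RQ83sl77

Longitude extended square 6; +1 → 7.
Latitude extended square 8; −1 → 7.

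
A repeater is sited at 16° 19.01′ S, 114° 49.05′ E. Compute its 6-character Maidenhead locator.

Add 180° to longitude and 90° to latitude: 294.8175, 73.6832.
Field (20°×10°, letters A–R): 294.8175/20 → 14 → O, 73.6832/10 → 7 → H; chars OH.
Square (2°×1°, digits 0–9): 14.8175/2 → 7, 3.6832/1 → 3; chars 73.
Subsquare (5′×2.5′, letters a–x): 0.8175/0.0833333 → 9 → j, 0.6832/0.0416667 → 16 → q; chars jq.

OH73jq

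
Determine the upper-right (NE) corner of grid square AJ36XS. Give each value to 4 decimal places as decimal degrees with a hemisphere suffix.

6.7917° N, 172.0000° W

Field A=0, J=9: +0·20° lon, +9·10° lat → SW at lon -180°, lat 0°.
Square 3, 6: +3·2° lon, +6·1° lat → SW at lon -174°, lat 6°.
Subsquare x=23, s=18: +23·0.0833333° lon, +18·0.0416667° lat → SW at lon -172.083°, lat 6.75°.
Cell spans 0.0833333° lon × 0.0416667° lat. NE corner is SW corner plus one full cell.
latitude 6.7917° N, longitude 172.0000° W.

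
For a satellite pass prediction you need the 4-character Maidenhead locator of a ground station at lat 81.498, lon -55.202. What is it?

GR21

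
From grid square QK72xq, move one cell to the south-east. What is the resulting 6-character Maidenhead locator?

Longitude subsquare x = 23; +1 → 24, wraps to 0 = a, carry into square.
Longitude square 7; +1 → 8.
Latitude subsquare q = 16; −1 → 15 = p.

QK82ap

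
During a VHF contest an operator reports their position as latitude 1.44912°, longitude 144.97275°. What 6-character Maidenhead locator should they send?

Offset from 180°W / 90°S: lon 324.9728°, lat 91.4491°.
Field (20°×10°, letters A–R): lon ⌊324.9728/20⌋ = 16 → Q; lat ⌊91.4491/10⌋ = 9 → J.
Square (2°×1°, digits 0–9): lon ⌊4.9728/2⌋ = 2; lat ⌊1.4491/1⌋ = 1.
Subsquare (5′×2.5′, letters a–x): lon ⌊0.9728/0.0833333⌋ = 11 → l; lat ⌊0.4491/0.0416667⌋ = 10 → k.

QJ21lk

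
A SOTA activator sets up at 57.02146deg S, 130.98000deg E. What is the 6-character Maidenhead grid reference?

PD52lx

Shift to the Maidenhead origin (180°W, 90°S): lon 310.9800, lat 32.9785.
Field: 310.9800/20 → 15 → P, 32.9785/10 → 3 → D; chars PD.
Square: 10.9800/2 → 5, 2.9785/1 → 2; chars 52.
Subsquare: 0.9800/0.0833333 → 11 → l, 0.9785/0.0416667 → 23 → x; chars lx.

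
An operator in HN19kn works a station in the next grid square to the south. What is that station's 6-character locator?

HN19km

Latitude subsquare n = 13; −1 → 12 = m.
The longitude characters are unchanged.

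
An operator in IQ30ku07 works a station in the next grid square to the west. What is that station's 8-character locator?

IQ30ju97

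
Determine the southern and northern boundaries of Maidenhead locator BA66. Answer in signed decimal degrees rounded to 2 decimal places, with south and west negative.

Field B=1, A=0: +1·20° lon, +0·10° lat → SW at lon -160°, lat -90°.
Square 6, 6: +6·2° lon, +6·1° lat → SW at lon -148°, lat -84°.
Cell spans 2° lon × 1° lat.
south -84.00, north -83.00.

-84.00, -83.00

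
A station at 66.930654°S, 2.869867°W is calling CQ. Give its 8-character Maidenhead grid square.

IC83nb56

Add 180° to longitude and 90° to latitude: 177.13013, 23.06935.
Field: lon ⌊177.13013/20⌋ = 8 → I; lat ⌊23.06935/10⌋ = 2 → C.
Square: lon ⌊17.13013/2⌋ = 8; lat ⌊3.06935/1⌋ = 3.
Subsquare: lon ⌊1.13013/0.0833333⌋ = 13 → n; lat ⌊0.06935/0.0416667⌋ = 1 → b.
Extended square: lon ⌊0.04680/0.00833333⌋ = 5; lat ⌊0.02768/0.00416667⌋ = 6.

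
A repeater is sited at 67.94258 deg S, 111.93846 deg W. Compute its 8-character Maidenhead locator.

DC42ab73

Add 180° to longitude and 90° to latitude: 68.06154, 22.05742.
Field: lon ⌊68.06154/20⌋ = 3 → D; lat ⌊22.05742/10⌋ = 2 → C.
Square: lon ⌊8.06154/2⌋ = 4; lat ⌊2.05742/1⌋ = 2.
Subsquare: lon ⌊0.06154/0.0833333⌋ = 0 → a; lat ⌊0.05742/0.0416667⌋ = 1 → b.
Extended square: lon ⌊0.06154/0.00833333⌋ = 7; lat ⌊0.01575/0.00416667⌋ = 3.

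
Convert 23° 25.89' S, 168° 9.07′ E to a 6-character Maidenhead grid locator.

Offset from 180°W / 90°S: lon 348.1512°, lat 66.5685°.
Field: lon ⌊348.1512/20⌋ = 17 → R; lat ⌊66.5685/10⌋ = 6 → G.
Square: lon ⌊8.1512/2⌋ = 4; lat ⌊6.5685/1⌋ = 6.
Subsquare: lon ⌊0.1512/0.0833333⌋ = 1 → b; lat ⌊0.5685/0.0416667⌋ = 13 → n.

RG46bn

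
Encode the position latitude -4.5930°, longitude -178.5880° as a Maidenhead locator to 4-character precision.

Add 180° to longitude and 90° to latitude: 1.41, 85.41.
Field: 1.41/20 → 0 → A, 85.41/10 → 8 → I; chars AI.
Square: 1.41/2 → 0, 5.41/1 → 5; chars 05.

AI05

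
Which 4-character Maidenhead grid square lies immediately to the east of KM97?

Longitude square 9; +1 → 10, wraps to 0, carry into field.
Longitude field K = 10; +1 → 11 = L.
The latitude characters are unchanged.

LM07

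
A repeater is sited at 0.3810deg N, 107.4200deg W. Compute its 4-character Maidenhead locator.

Offset from 180°W / 90°S: lon 72.58°, lat 90.38°.
Field (20°×10°, letters A–R): lon ⌊72.58/20⌋ = 3 → D; lat ⌊90.38/10⌋ = 9 → J.
Square (2°×1°, digits 0–9): lon ⌊12.58/2⌋ = 6; lat ⌊0.38/1⌋ = 0.

DJ60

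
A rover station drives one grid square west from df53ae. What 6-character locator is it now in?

Longitude subsquare a = 0; −1 → -1, wraps to 23 = x, carry into square.
Longitude square 5; −1 → 4.
The latitude characters are unchanged.

DF43xe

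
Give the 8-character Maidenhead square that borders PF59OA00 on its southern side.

Latitude extended square 0; −1 → -1, wraps to 9, carry into subsquare.
Latitude subsquare a = 0; −1 → -1, wraps to 23 = x, carry into square.
Latitude square 9; −1 → 8.
The longitude characters are unchanged.

PF58ox09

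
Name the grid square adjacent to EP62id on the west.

EP62hd

Longitude subsquare i = 8; −1 → 7 = h.
The latitude characters are unchanged.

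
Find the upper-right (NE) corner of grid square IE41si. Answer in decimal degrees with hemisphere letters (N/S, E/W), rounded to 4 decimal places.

48.6250° S, 10.4167° W

Field I=8, E=4: +8·20° lon, +4·10° lat → SW at lon -20°, lat -50°.
Square 4, 1: +4·2° lon, +1·1° lat → SW at lon -12°, lat -49°.
Subsquare s=18, i=8: +18·0.0833333° lon, +8·0.0416667° lat → SW at lon -10.5°, lat -48.6667°.
Cell spans 0.0833333° lon × 0.0416667° lat. NE corner is SW corner plus one full cell.
latitude 48.6250° S, longitude 10.4167° W.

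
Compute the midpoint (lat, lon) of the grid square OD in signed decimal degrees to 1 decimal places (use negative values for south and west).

Field O=14, D=3: +14·20° lon, +3·10° lat → SW at lon 100°, lat -60°.
Cell spans 20° lon × 10° lat. Centre is SW corner plus half of each.
latitude -55.0, longitude 110.0.

-55.0, 110.0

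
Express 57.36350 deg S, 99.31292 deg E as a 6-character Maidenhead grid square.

ND92pp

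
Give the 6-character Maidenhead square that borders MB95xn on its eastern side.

NB05an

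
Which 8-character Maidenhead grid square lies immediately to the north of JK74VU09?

Latitude extended square 9; +1 → 10, wraps to 0, carry into subsquare.
Latitude subsquare u = 20; +1 → 21 = v.
The longitude characters are unchanged.

JK74vv00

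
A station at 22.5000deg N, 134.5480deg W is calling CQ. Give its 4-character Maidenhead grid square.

Shift to the Maidenhead origin (180°W, 90°S): lon 45.45, lat 112.50.
Field: lon ⌊45.45/20⌋ = 2 → C; lat ⌊112.50/10⌋ = 11 → L.
Square: lon ⌊5.45/2⌋ = 2; lat ⌊2.50/1⌋ = 2.

CL22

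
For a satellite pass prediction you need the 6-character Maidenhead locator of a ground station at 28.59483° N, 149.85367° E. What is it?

Offset from 180°W / 90°S: lon 329.8537°, lat 118.5948°.
Field (20°×10°, letters A–R): lon ⌊329.8537/20⌋ = 16 → Q; lat ⌊118.5948/10⌋ = 11 → L.
Square (2°×1°, digits 0–9): lon ⌊9.8537/2⌋ = 4; lat ⌊8.5948/1⌋ = 8.
Subsquare (5′×2.5′, letters a–x): lon ⌊1.8537/0.0833333⌋ = 22 → w; lat ⌊0.5948/0.0416667⌋ = 14 → o.

QL48wo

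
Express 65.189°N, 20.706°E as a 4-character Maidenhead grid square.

Shift to the Maidenhead origin (180°W, 90°S): lon 200.71, lat 155.19.
Field (20°×10°, letters A–R): 200.71/20 → 10 → K, 155.19/10 → 15 → P; chars KP.
Square (2°×1°, digits 0–9): 0.71/2 → 0, 5.19/1 → 5; chars 05.

KP05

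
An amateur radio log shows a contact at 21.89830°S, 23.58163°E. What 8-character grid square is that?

Shift to the Maidenhead origin (180°W, 90°S): lon 203.58163, lat 68.10170.
Field: 203.58163/20 → 10 → K, 68.10170/10 → 6 → G; chars KG.
Square: 3.58163/2 → 1, 8.10170/1 → 8; chars 18.
Subsquare: 1.58163/0.0833333 → 18 → s, 0.10170/0.0416667 → 2 → c; chars sc.
Extended square: 0.08163/0.00833333 → 9, 0.01837/0.00416667 → 4; chars 94.

KG18sc94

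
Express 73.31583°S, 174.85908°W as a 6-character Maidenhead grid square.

AB26nq

Add 180° to longitude and 90° to latitude: 5.1409, 16.6842.
Field: lon ⌊5.1409/20⌋ = 0 → A; lat ⌊16.6842/10⌋ = 1 → B.
Square: lon ⌊5.1409/2⌋ = 2; lat ⌊6.6842/1⌋ = 6.
Subsquare: lon ⌊1.1409/0.0833333⌋ = 13 → n; lat ⌊0.6842/0.0416667⌋ = 16 → q.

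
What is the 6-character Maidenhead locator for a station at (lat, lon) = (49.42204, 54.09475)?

LN79bk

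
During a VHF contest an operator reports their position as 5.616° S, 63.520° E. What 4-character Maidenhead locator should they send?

MI14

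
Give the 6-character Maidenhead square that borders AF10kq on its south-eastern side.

Longitude subsquare k = 10; +1 → 11 = l.
Latitude subsquare q = 16; −1 → 15 = p.

AF10lp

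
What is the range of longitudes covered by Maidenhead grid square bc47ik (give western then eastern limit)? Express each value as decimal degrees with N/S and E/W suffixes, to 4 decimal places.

151.3333° W, 151.2500° W

Field B=1, C=2: +1·20° lon, +2·10° lat → SW at lon -160°, lat -70°.
Square 4, 7: +4·2° lon, +7·1° lat → SW at lon -152°, lat -63°.
Subsquare i=8, k=10: +8·0.0833333° lon, +10·0.0416667° lat → SW at lon -151.333°, lat -62.5833°.
Cell spans 0.0833333° lon × 0.0416667° lat.
west 151.3333° W, east 151.2500° W.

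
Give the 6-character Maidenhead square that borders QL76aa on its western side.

Longitude subsquare a = 0; −1 → -1, wraps to 23 = x, carry into square.
Longitude square 7; −1 → 6.
The latitude characters are unchanged.

QL66xa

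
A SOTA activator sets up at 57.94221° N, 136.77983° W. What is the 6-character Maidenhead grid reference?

CO17ow

Add 180° to longitude and 90° to latitude: 43.2202, 147.9422.
Field: 43.2202/20 → 2 → C, 147.9422/10 → 14 → O; chars CO.
Square: 3.2202/2 → 1, 7.9422/1 → 7; chars 17.
Subsquare: 1.2202/0.0833333 → 14 → o, 0.9422/0.0416667 → 22 → w; chars ow.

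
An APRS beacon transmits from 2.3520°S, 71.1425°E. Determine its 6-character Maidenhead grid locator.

MI57np

Add 180° to longitude and 90° to latitude: 251.1425, 87.6480.
Field (20°×10°, letters A–R): lon ⌊251.1425/20⌋ = 12 → M; lat ⌊87.6480/10⌋ = 8 → I.
Square (2°×1°, digits 0–9): lon ⌊11.1425/2⌋ = 5; lat ⌊7.6480/1⌋ = 7.
Subsquare (5′×2.5′, letters a–x): lon ⌊1.1425/0.0833333⌋ = 13 → n; lat ⌊0.6480/0.0416667⌋ = 15 → p.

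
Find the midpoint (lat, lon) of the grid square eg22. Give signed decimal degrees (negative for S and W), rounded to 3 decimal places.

Field E=4, G=6: +4·20° lon, +6·10° lat → SW at lon -100°, lat -30°.
Square 2, 2: +2·2° lon, +2·1° lat → SW at lon -96°, lat -28°.
Cell spans 2° lon × 1° lat. Centre is SW corner plus half of each.
latitude -27.500, longitude -95.000.

-27.500, -95.000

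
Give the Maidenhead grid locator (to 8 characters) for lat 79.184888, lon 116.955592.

OQ89le44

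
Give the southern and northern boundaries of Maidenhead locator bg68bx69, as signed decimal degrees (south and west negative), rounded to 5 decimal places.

-21.00417, -21.00000

Field B=1, G=6: +1·20° lon, +6·10° lat → SW at lon -160°, lat -30°.
Square 6, 8: +6·2° lon, +8·1° lat → SW at lon -148°, lat -22°.
Subsquare b=1, x=23: +1·0.0833333° lon, +23·0.0416667° lat → SW at lon -147.917°, lat -21.0417°.
Extended square 6, 9: +6·0.00833333° lon, +9·0.00416667° lat → SW at lon -147.867°, lat -21.0042°.
Cell spans 0.00833333° lon × 0.00416667° lat.
south -21.00417, north -21.00000.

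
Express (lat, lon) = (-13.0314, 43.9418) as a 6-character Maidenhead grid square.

LH16xx

Offset from 180°W / 90°S: lon 223.9418°, lat 76.9686°.
Field: lon ⌊223.9418/20⌋ = 11 → L; lat ⌊76.9686/10⌋ = 7 → H.
Square: lon ⌊3.9418/2⌋ = 1; lat ⌊6.9686/1⌋ = 6.
Subsquare: lon ⌊1.9418/0.0833333⌋ = 23 → x; lat ⌊0.9686/0.0416667⌋ = 23 → x.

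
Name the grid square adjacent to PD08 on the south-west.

Longitude square 0; −1 → -1, wraps to 9, carry into field.
Longitude field P = 15; −1 → 14 = O.
Latitude square 8; −1 → 7.

OD97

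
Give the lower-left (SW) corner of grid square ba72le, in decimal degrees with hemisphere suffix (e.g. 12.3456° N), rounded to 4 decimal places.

Field B=1, A=0: +1·20° lon, +0·10° lat → SW at lon -160°, lat -90°.
Square 7, 2: +7·2° lon, +2·1° lat → SW at lon -146°, lat -88°.
Subsquare l=11, e=4: +11·0.0833333° lon, +4·0.0416667° lat → SW at lon -145.083°, lat -87.8333°.
latitude 87.8333° S, longitude 145.0833° W.

87.8333° S, 145.0833° W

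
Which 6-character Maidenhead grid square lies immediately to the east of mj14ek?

MJ14fk

Longitude subsquare e = 4; +1 → 5 = f.
The latitude characters are unchanged.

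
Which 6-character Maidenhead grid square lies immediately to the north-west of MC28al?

MC18xm

Longitude subsquare a = 0; −1 → -1, wraps to 23 = x, carry into square.
Longitude square 2; −1 → 1.
Latitude subsquare l = 11; +1 → 12 = m.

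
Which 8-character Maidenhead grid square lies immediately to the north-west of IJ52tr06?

Longitude extended square 0; −1 → -1, wraps to 9, carry into subsquare.
Longitude subsquare t = 19; −1 → 18 = s.
Latitude extended square 6; +1 → 7.

IJ52sr97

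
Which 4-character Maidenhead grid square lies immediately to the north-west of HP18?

HP09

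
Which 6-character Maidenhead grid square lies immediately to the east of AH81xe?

AH91ae

Longitude subsquare x = 23; +1 → 24, wraps to 0 = a, carry into square.
Longitude square 8; +1 → 9.
The latitude characters are unchanged.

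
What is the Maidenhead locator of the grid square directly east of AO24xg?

AO34ag

Longitude subsquare x = 23; +1 → 24, wraps to 0 = a, carry into square.
Longitude square 2; +1 → 3.
The latitude characters are unchanged.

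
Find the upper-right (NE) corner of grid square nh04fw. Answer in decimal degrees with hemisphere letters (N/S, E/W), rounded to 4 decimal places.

Field N=13, H=7: +13·20° lon, +7·10° lat → SW at lon 80°, lat -20°.
Square 0, 4: +0·2° lon, +4·1° lat → SW at lon 80°, lat -16°.
Subsquare f=5, w=22: +5·0.0833333° lon, +22·0.0416667° lat → SW at lon 80.4167°, lat -15.0833°.
Cell spans 0.0833333° lon × 0.0416667° lat. NE corner is SW corner plus one full cell.
latitude 15.0417° S, longitude 80.5000° E.

15.0417° S, 80.5000° E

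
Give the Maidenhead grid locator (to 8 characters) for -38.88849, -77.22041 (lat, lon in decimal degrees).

Shift to the Maidenhead origin (180°W, 90°S): lon 102.77959, lat 51.11151.
Field: 102.77959/20 → 5 → F, 51.11151/10 → 5 → F; chars FF.
Square: 2.77959/2 → 1, 1.11151/1 → 1; chars 11.
Subsquare: 0.77959/0.0833333 → 9 → j, 0.11151/0.0416667 → 2 → c; chars jc.
Extended square: 0.02959/0.00833333 → 3, 0.02818/0.00416667 → 6; chars 36.

FF11jc36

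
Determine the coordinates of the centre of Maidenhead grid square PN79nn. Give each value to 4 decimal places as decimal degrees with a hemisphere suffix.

Field P=15, N=13: +15·20° lon, +13·10° lat → SW at lon 120°, lat 40°.
Square 7, 9: +7·2° lon, +9·1° lat → SW at lon 134°, lat 49°.
Subsquare n=13, n=13: +13·0.0833333° lon, +13·0.0416667° lat → SW at lon 135.083°, lat 49.5417°.
Cell spans 0.0833333° lon × 0.0416667° lat. Centre is SW corner plus half of each.
latitude 49.5625° N, longitude 135.1250° E.

49.5625° N, 135.1250° E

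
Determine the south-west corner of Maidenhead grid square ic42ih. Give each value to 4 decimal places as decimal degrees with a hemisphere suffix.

67.7083° S, 11.3333° W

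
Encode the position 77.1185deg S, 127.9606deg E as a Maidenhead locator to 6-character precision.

Shift to the Maidenhead origin (180°W, 90°S): lon 307.9606, lat 12.8815.
Field (20°×10°, letters A–R): lon ⌊307.9606/20⌋ = 15 → P; lat ⌊12.8815/10⌋ = 1 → B.
Square (2°×1°, digits 0–9): lon ⌊7.9606/2⌋ = 3; lat ⌊2.8815/1⌋ = 2.
Subsquare (5′×2.5′, letters a–x): lon ⌊1.9606/0.0833333⌋ = 23 → x; lat ⌊0.8815/0.0416667⌋ = 21 → v.

PB32xv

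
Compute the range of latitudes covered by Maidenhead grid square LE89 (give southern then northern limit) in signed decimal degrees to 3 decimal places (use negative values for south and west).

Field L=11, E=4: +11·20° lon, +4·10° lat → SW at lon 40°, lat -50°.
Square 8, 9: +8·2° lon, +9·1° lat → SW at lon 56°, lat -41°.
Cell spans 2° lon × 1° lat.
south -41.000, north -40.000.

-41.000, -40.000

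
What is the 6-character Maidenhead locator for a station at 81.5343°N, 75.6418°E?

MR71tm

Offset from 180°W / 90°S: lon 255.6418°, lat 171.5343°.
Field: 255.6418/20 → 12 → M, 171.5343/10 → 17 → R; chars MR.
Square: 15.6418/2 → 7, 1.5343/1 → 1; chars 71.
Subsquare: 1.6418/0.0833333 → 19 → t, 0.5343/0.0416667 → 12 → m; chars tm.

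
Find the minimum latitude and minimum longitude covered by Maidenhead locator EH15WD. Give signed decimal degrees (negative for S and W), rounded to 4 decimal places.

Field E=4, H=7: +4·20° lon, +7·10° lat → SW at lon -100°, lat -20°.
Square 1, 5: +1·2° lon, +5·1° lat → SW at lon -98°, lat -15°.
Subsquare w=22, d=3: +22·0.0833333° lon, +3·0.0416667° lat → SW at lon -96.1667°, lat -14.875°.
latitude -14.8750, longitude -96.1667.

-14.8750, -96.1667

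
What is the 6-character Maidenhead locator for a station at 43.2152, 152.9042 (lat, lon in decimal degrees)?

Offset from 180°W / 90°S: lon 332.9042°, lat 133.2152°.
Field (20°×10°, letters A–R): 332.9042/20 → 16 → Q, 133.2152/10 → 13 → N; chars QN.
Square (2°×1°, digits 0–9): 12.9042/2 → 6, 3.2152/1 → 3; chars 63.
Subsquare (5′×2.5′, letters a–x): 0.9042/0.0833333 → 10 → k, 0.2152/0.0416667 → 5 → f; chars kf.

QN63kf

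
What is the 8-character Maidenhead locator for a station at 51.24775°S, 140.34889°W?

Add 180° to longitude and 90° to latitude: 39.65111, 38.75225.
Field: lon ⌊39.65111/20⌋ = 1 → B; lat ⌊38.75225/10⌋ = 3 → D.
Square: lon ⌊19.65111/2⌋ = 9; lat ⌊8.75225/1⌋ = 8.
Subsquare: lon ⌊1.65111/0.0833333⌋ = 19 → t; lat ⌊0.75225/0.0416667⌋ = 18 → s.
Extended square: lon ⌊0.06778/0.00833333⌋ = 8; lat ⌊0.00225/0.00416667⌋ = 0.

BD98ts80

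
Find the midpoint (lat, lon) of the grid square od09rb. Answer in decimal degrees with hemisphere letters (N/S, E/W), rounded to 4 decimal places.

50.9375° S, 101.4583° E

Field O=14, D=3: +14·20° lon, +3·10° lat → SW at lon 100°, lat -60°.
Square 0, 9: +0·2° lon, +9·1° lat → SW at lon 100°, lat -51°.
Subsquare r=17, b=1: +17·0.0833333° lon, +1·0.0416667° lat → SW at lon 101.417°, lat -50.9583°.
Cell spans 0.0833333° lon × 0.0416667° lat. Centre is SW corner plus half of each.
latitude 50.9375° S, longitude 101.4583° E.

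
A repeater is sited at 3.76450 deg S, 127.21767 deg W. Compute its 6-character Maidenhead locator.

CI66jf

Shift to the Maidenhead origin (180°W, 90°S): lon 52.7823, lat 86.2355.
Field: lon ⌊52.7823/20⌋ = 2 → C; lat ⌊86.2355/10⌋ = 8 → I.
Square: lon ⌊12.7823/2⌋ = 6; lat ⌊6.2355/1⌋ = 6.
Subsquare: lon ⌊0.7823/0.0833333⌋ = 9 → j; lat ⌊0.2355/0.0416667⌋ = 5 → f.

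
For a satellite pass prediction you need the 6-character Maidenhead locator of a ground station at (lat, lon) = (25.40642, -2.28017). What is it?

Shift to the Maidenhead origin (180°W, 90°S): lon 177.7198, lat 115.4064.
Field: 177.7198/20 → 8 → I, 115.4064/10 → 11 → L; chars IL.
Square: 17.7198/2 → 8, 5.4064/1 → 5; chars 85.
Subsquare: 1.7198/0.0833333 → 20 → u, 0.4064/0.0416667 → 9 → j; chars uj.

IL85uj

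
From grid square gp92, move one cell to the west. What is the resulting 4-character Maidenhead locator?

Longitude square 9; −1 → 8.
The latitude characters are unchanged.

GP82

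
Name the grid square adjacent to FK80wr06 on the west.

FK80vr96

Longitude extended square 0; −1 → -1, wraps to 9, carry into subsquare.
Longitude subsquare w = 22; −1 → 21 = v.
The latitude characters are unchanged.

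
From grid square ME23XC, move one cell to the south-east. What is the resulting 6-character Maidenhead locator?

ME33ab

Longitude subsquare x = 23; +1 → 24, wraps to 0 = a, carry into square.
Longitude square 2; +1 → 3.
Latitude subsquare c = 2; −1 → 1 = b.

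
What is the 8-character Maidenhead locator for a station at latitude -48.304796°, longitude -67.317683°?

Shift to the Maidenhead origin (180°W, 90°S): lon 112.68232, lat 41.69520.
Field: 112.68232/20 → 5 → F, 41.69520/10 → 4 → E; chars FE.
Square: 12.68232/2 → 6, 1.69520/1 → 1; chars 61.
Subsquare: 0.68232/0.0833333 → 8 → i, 0.69520/0.0416667 → 16 → q; chars iq.
Extended square: 0.01565/0.00833333 → 1, 0.02854/0.00416667 → 6; chars 16.

FE61iq16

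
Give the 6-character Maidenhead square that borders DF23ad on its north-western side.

Longitude subsquare a = 0; −1 → -1, wraps to 23 = x, carry into square.
Longitude square 2; −1 → 1.
Latitude subsquare d = 3; +1 → 4 = e.

DF13xe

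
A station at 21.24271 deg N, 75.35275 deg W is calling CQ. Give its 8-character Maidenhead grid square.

FL21hf78

Offset from 180°W / 90°S: lon 104.64725°, lat 111.24271°.
Field (20°×10°, letters A–R): 104.64725/20 → 5 → F, 111.24271/10 → 11 → L; chars FL.
Square (2°×1°, digits 0–9): 4.64725/2 → 2, 1.24271/1 → 1; chars 21.
Subsquare (5′×2.5′, letters a–x): 0.64725/0.0833333 → 7 → h, 0.24271/0.0416667 → 5 → f; chars hf.
Extended square (30″×15″, digits 0–9): 0.06392/0.00833333 → 7, 0.03438/0.00416667 → 8; chars 78.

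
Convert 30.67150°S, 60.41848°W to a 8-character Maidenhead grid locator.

Shift to the Maidenhead origin (180°W, 90°S): lon 119.58152, lat 59.32850.
Field: 119.58152/20 → 5 → F, 59.32850/10 → 5 → F; chars FF.
Square: 19.58152/2 → 9, 9.32850/1 → 9; chars 99.
Subsquare: 1.58152/0.0833333 → 18 → s, 0.32850/0.0416667 → 7 → h; chars sh.
Extended square: 0.08152/0.00833333 → 9, 0.03683/0.00416667 → 8; chars 98.

FF99sh98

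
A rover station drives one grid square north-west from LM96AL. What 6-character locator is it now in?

LM86xm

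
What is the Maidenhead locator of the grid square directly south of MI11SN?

MI11sm

Latitude subsquare n = 13; −1 → 12 = m.
The longitude characters are unchanged.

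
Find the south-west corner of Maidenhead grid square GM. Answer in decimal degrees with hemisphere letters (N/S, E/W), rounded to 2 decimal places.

Field G=6, M=12: +6·20° lon, +12·10° lat → SW at lon -60°, lat 30°.
latitude 30.00° N, longitude 60.00° W.

30.00° N, 60.00° W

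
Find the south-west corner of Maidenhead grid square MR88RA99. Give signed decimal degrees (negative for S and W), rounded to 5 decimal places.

88.03750, 77.49167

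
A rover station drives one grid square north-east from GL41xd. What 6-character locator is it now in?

GL51ae

Longitude subsquare x = 23; +1 → 24, wraps to 0 = a, carry into square.
Longitude square 4; +1 → 5.
Latitude subsquare d = 3; +1 → 4 = e.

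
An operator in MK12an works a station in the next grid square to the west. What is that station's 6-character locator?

MK02xn

Longitude subsquare a = 0; −1 → -1, wraps to 23 = x, carry into square.
Longitude square 1; −1 → 0.
The latitude characters are unchanged.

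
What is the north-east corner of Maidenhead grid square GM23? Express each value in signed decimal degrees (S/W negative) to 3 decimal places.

34.000, -54.000

Field G=6, M=12: +6·20° lon, +12·10° lat → SW at lon -60°, lat 30°.
Square 2, 3: +2·2° lon, +3·1° lat → SW at lon -56°, lat 33°.
Cell spans 2° lon × 1° lat. NE corner is SW corner plus one full cell.
latitude 34.000, longitude -54.000.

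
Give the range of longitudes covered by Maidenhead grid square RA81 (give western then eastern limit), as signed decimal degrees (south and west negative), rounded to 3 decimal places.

Field R=17, A=0: +17·20° lon, +0·10° lat → SW at lon 160°, lat -90°.
Square 8, 1: +8·2° lon, +1·1° lat → SW at lon 176°, lat -89°.
Cell spans 2° lon × 1° lat.
west 176.000, east 178.000.

176.000, 178.000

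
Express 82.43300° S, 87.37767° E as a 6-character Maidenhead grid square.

NA37qn

Shift to the Maidenhead origin (180°W, 90°S): lon 267.3777, lat 7.5670.
Field: 267.3777/20 → 13 → N, 7.5670/10 → 0 → A; chars NA.
Square: 7.3777/2 → 3, 7.5670/1 → 7; chars 37.
Subsquare: 1.3777/0.0833333 → 16 → q, 0.5670/0.0416667 → 13 → n; chars qn.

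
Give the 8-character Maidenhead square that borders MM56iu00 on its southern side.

Latitude extended square 0; −1 → -1, wraps to 9, carry into subsquare.
Latitude subsquare u = 20; −1 → 19 = t.
The longitude characters are unchanged.

MM56it09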